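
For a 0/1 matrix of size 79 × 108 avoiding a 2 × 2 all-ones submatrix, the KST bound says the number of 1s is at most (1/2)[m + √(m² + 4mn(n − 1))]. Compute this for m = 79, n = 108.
z(79, 108; 2, 2) ≤ (1/2)[79 + √(79² + 4·79·108·107)] = (1/2)[79 + √3657937] = 995.7867

Kővári–Sós–Turán: let r_1, ..., r_79 be the row sums and z = Σ r_i the total number of 1s. Each pair of columns can share at most one row with both entries 1 (else a 2×2 all-ones block appears), so Σ_i C(r_i, 2) ≤ C(108, 2) = 5778. By convexity Σ_i C(r_i, 2) ≥ 79·C(z/79, 2) = z(z − 79)/(2·79), giving z² − 79z − 79·108·107 ≤ 0 and hence z ≤ (1/2)[79 + √(6241 + 4·912924)] = (1/2)[79 + √3657937] ≈ (1/2)(79 + 1912.5734) = 995.7867.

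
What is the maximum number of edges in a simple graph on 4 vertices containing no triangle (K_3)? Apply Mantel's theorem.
ex(4, K_3) = ⌊4^2/4⌋ = 4

Mantel (1907): a triangle-free graph on n vertices has at most ⌊n^2/4⌋ edges, with equality for the complete bipartite graph K_{⌊n/2⌋, ⌈n/2⌉}. For n = 4: ⌊4^2/4⌋ = ⌊16/4⌋ = 4. The extremal graph is K_{2, 2}, which has 2·2 = 4 edges.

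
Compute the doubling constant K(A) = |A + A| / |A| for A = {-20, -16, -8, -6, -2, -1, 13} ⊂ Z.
K = |A + A| / |A| = 25/7

Enumerate A + A = {a + b : a, b ∈ A}. With |A| = 7, there are |A|^2 = 49 ordered sum pairs; collecting distinct values, A + A = {-40, -36, -32, -28, -26, -24, -22, -21, -18, -17, -16, -14, -12, -10, -9, -8, -7, -4, -3, -2, 5, 7, 11, 12, 26}, so |A + A| = 25. Thus K = 25/7. For comparison, the minimum possible |A + A| over all 7-element sets is 2·7 − 1 = 13 (so min K = 13/7), attained only by arithmetic progressions.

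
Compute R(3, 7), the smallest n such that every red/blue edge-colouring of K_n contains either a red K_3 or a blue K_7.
R(3, 7) = 23

Lower bound: an explicit 2-colouring of K_{22} (typically a Paley-type or other structured construction) avoids a red K_3 and a blue K_7, showing R(3, 7) > 22.
Upper bound: the simple Erdős–Szekeres recurrence only gives R(3, 7) ≤ 25; the tight bound R(3, 7) ≤ 23 requires a sharper case analysis (or computer search) of 2-colourings of K_{23}.
Hence R(3, 7) = 23.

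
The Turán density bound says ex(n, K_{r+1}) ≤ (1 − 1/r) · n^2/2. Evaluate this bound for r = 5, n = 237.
Turán density bound = (4/5) · 237^2/2 = 112338/5 ≈ 22467.6

Turán's theorem: ex(n, K_{r+1}) is achieved by the complete r-partite Turán graph T(n, r) with parts as balanced as possible, and is at most (1 − 1/r) · n^2/2. For r = 5, n = 237: the density bound is (4/5) · 56169/2 = 112338/5 ≈ 22467.6. The integer-valued extremum is e(T(237, 5)) = 22467, which is strictly less than the density bound 112338/5 since 5 ∤ 237 (the parts of T(237, 5) cannot all be equal).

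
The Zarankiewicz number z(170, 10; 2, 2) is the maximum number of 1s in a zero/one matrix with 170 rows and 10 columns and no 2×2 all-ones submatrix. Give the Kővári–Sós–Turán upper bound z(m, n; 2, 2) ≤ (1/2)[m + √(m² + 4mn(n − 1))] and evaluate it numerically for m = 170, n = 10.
z(170, 10; 2, 2) ≤ (1/2)[170 + √(170² + 4·170·10·9)] = (1/2)[170 + √90100] = 235.0833

Kővári–Sós–Turán: let r_1, ..., r_170 be the row sums and z = Σ r_i the total number of 1s. Each pair of columns can share at most one row with both entries 1 (else a 2×2 all-ones block appears), so Σ_i C(r_i, 2) ≤ C(10, 2) = 45. By convexity Σ_i C(r_i, 2) ≥ 170·C(z/170, 2) = z(z − 170)/(2·170), giving z² − 170z − 170·10·9 ≤ 0 and hence z ≤ (1/2)[170 + √(28900 + 4·15300)] = (1/2)[170 + √90100] ≈ (1/2)(170 + 300.1666) = 235.0833.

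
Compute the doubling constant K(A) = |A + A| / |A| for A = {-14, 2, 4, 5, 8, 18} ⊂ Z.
K = |A + A| / |A| = 19/6

Enumerate A + A = {a + b : a, b ∈ A}. With |A| = 6, there are |A|^2 = 36 ordered sum pairs; collecting distinct values, A + A = {-28, -12, -10, -9, -6, 4, 6, 7, 8, 9, 10, 12, 13, 16, 20, 22, 23, 26, 36}, so |A + A| = 19. Thus K = 19/6. For comparison, the minimum possible |A + A| over all 6-element sets is 2·6 − 1 = 11 (so min K = 11/6), attained only by arithmetic progressions.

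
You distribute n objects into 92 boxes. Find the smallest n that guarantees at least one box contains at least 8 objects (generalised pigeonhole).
n = (8 − 1)·92 + 1 = 645

By the generalised pigeonhole principle, to guarantee some box contains ≥ r objects we need more than (r − 1) · k objects total. Threshold: n = (r − 1) · k + 1. With r = 8 and k = 92: n = 7 · 92 + 1 = 644 + 1 = 645. For n = 644 = 7 · 92, we can put exactly 7 objects in every box, avoiding 8 in any single one — so 645 is tight.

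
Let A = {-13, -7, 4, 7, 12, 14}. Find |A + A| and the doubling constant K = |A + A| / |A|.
K = |A + A| / |A| = 21/6 = 7/2

Enumerate A + A = {a + b : a, b ∈ A}. With |A| = 6, there are |A|^2 = 36 ordered sum pairs; collecting distinct values, A + A = {-26, -20, -14, -9, -6, -3, -1, 0, 1, 5, 7, 8, 11, 14, 16, 18, 19, 21, 24, 26, 28}, so |A + A| = 21. Thus K = 21/6 = 7/2. For comparison, the minimum possible |A + A| over all 6-element sets is 2·6 − 1 = 11 (so min K = 11/6), attained only by arithmetic progressions.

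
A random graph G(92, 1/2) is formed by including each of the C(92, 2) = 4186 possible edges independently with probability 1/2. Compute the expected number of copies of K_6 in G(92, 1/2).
E[# K_6] = C(92, 6) · (1/2)^C(6, 2) = 713068356 / 2^15 = 178267089/8192 ≈ 21761.119263

For each 6-subset S of vertices (there are C(92, 6) = 713068356 such S), let X_S = 1 if S induces a K_6 (all C(6, 2) = 15 edges present). Then P(X_S = 1) = (1/2)^15 = 1/32768. By linearity of expectation, E[# K_6] = C(92, 6) · (1/2)^15 = 713068356 / 32768 = 178267089/8192 ≈ 21761.119263.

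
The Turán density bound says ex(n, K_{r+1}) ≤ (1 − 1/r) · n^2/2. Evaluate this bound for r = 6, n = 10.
Turán density bound = (5/6) · 10^2/2 = 125/3 ≈ 41.6667

Turán's theorem: ex(n, K_{r+1}) is achieved by the complete r-partite Turán graph T(n, r) with parts as balanced as possible, and is at most (1 − 1/r) · n^2/2. For r = 6, n = 10: the density bound is (5/6) · 100/2 = 125/3 ≈ 41.6667. The integer-valued extremum is e(T(10, 6)) = 41, which is strictly less than the density bound 125/3 since 6 ∤ 10 (the parts of T(10, 6) cannot all be equal).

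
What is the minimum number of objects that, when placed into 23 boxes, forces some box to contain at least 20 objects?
n = (20 − 1)·23 + 1 = 438

By the generalised pigeonhole principle, to guarantee some box contains ≥ r objects we need more than (r − 1) · k objects total. Threshold: n = (r − 1) · k + 1. With r = 20 and k = 23: n = 19 · 23 + 1 = 437 + 1 = 438. For n = 437 = 19 · 23, we can put exactly 19 objects in every box, avoiding 20 in any single one — so 438 is tight.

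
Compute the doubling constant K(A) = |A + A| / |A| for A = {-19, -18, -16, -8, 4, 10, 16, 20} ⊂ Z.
K = |A + A| / |A| = 33/8

Enumerate A + A = {a + b : a, b ∈ A}. With |A| = 8, there are |A|^2 = 64 ordered sum pairs; collecting distinct values, A + A = {-38, -37, -36, -35, -34, -32, -27, -26, -24, -16, -15, -14, -12, -9, -8, -6, -4, -3, -2, 0, 1, 2, 4, 8, 12, 14, 20, 24, 26, 30, 32, 36, 40}, so |A + A| = 33. Thus K = 33/8. For comparison, the minimum possible |A + A| over all 8-element sets is 2·8 − 1 = 15 (so min K = 15/8), attained only by arithmetic progressions.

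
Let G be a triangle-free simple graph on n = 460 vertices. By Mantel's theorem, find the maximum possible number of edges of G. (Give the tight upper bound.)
ex(460, K_3) = ⌊460^2/4⌋ = 52900

Mantel (1907): a triangle-free graph on n vertices has at most ⌊n^2/4⌋ edges, with equality for the complete bipartite graph K_{⌊n/2⌋, ⌈n/2⌉}. For n = 460: ⌊460^2/4⌋ = ⌊211600/4⌋ = 52900. The extremal graph is K_{230, 230}, which has 230·230 = 52900 edges.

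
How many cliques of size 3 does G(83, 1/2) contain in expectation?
E[# K_3] = C(83, 3) · (1/2)^C(3, 2) = 91881 / 2^3 = 11485.125

For each 3-subset S of vertices (there are C(83, 3) = 91881 such S), let X_S = 1 if S induces a K_3 (all C(3, 2) = 3 edges present). Then P(X_S = 1) = (1/2)^3 = 1/8. By linearity of expectation, E[# K_3] = C(83, 3) · (1/2)^3 = 91881 / 8 = 11485.125.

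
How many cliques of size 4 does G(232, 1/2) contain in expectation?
E[# K_4] = C(232, 4) · (1/2)^C(4, 2) = 117612110 / 2^6 = 58806055/32 = 1837689.21875

For each 4-subset S of vertices (there are C(232, 4) = 117612110 such S), let X_S = 1 if S induces a K_4 (all C(4, 2) = 6 edges present). Then P(X_S = 1) = (1/2)^6 = 1/64. By linearity of expectation, E[# K_4] = C(232, 4) · (1/2)^6 = 117612110 / 64 = 58806055/32 = 1837689.21875.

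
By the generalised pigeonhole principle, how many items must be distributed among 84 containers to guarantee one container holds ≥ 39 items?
n = (39 − 1)·84 + 1 = 3193

By the generalised pigeonhole principle, to guarantee some box contains ≥ r objects we need more than (r − 1) · k objects total. Threshold: n = (r − 1) · k + 1. With r = 39 and k = 84: n = 38 · 84 + 1 = 3192 + 1 = 3193. For n = 3192 = 38 · 84, we can put exactly 38 objects in every box, avoiding 39 in any single one — so 3193 is tight.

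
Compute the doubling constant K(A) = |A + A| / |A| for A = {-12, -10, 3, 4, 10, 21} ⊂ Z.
K = |A + A| / |A| = 21/6 = 7/2

Enumerate A + A = {a + b : a, b ∈ A}. With |A| = 6, there are |A|^2 = 36 ordered sum pairs; collecting distinct values, A + A = {-24, -22, -20, -9, -8, -7, -6, -2, 0, 6, 7, 8, 9, 11, 13, 14, 20, 24, 25, 31, 42}, so |A + A| = 21. Thus K = 21/6 = 7/2. For comparison, the minimum possible |A + A| over all 6-element sets is 2·6 − 1 = 11 (so min K = 11/6), attained only by arithmetic progressions.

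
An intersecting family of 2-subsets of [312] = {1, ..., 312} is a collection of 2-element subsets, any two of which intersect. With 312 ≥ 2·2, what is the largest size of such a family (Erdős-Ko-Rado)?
max |F| = C(311, 1) = 311

The Erdős-Ko-Rado theorem states: for n ≥ 2k, an intersecting family of k-subsets of an n-element set has size at most C(n − 1, k − 1), with equality for 'star' families {A ⊆ [n] : |A| = k, i ∈ A} (fix an element i). For n = 312, k = 2: C(311, 1) = 311.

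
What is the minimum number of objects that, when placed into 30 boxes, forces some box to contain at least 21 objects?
n = (21 − 1)·30 + 1 = 601

By the generalised pigeonhole principle, to guarantee some box contains ≥ r objects we need more than (r − 1) · k objects total. Threshold: n = (r − 1) · k + 1. With r = 21 and k = 30: n = 20 · 30 + 1 = 600 + 1 = 601. For n = 600 = 20 · 30, we can put exactly 20 objects in every box, avoiding 21 in any single one — so 601 is tight.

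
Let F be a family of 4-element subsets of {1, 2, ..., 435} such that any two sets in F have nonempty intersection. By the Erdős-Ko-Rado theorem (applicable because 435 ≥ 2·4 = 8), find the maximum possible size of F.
max |F| = C(434, 3) = 13530384

Erdős-Ko-Rado (1961): when n ≥ 2k, max |F| = C(n−1, k−1). The bound is attained by the star {A : i ∈ A} for any fixed i ∈ [n]. Here C(435−1, 4−1) = C(434, 3) = 13530384.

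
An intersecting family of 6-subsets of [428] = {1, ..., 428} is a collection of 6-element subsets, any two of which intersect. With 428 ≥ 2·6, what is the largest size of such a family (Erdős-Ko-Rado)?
max |F| = C(427, 5) = 115545059910

Erdős-Ko-Rado (1961): when n ≥ 2k, max |F| = C(n−1, k−1). The bound is attained by the star {A : i ∈ A} for any fixed i ∈ [n]. Here C(428−1, 6−1) = C(427, 5) = 115545059910.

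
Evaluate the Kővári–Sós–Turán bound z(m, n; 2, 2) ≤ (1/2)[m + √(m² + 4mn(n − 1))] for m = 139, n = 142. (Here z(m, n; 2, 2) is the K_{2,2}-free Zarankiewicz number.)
z(139, 142; 2, 2) ≤ (1/2)[139 + √(139² + 4·139·142·141)] = (1/2)[139 + √11151553] = 1739.1971

Kővári–Sós–Turán: let r_1, ..., r_139 be the row sums and z = Σ r_i the total number of 1s. Each pair of columns can share at most one row with both entries 1 (else a 2×2 all-ones block appears), so Σ_i C(r_i, 2) ≤ C(142, 2) = 10011. By convexity Σ_i C(r_i, 2) ≥ 139·C(z/139, 2) = z(z − 139)/(2·139), giving z² − 139z − 139·142·141 ≤ 0 and hence z ≤ (1/2)[139 + √(19321 + 4·2783058)] = (1/2)[139 + √11151553] ≈ (1/2)(139 + 3339.3941) = 1739.1971.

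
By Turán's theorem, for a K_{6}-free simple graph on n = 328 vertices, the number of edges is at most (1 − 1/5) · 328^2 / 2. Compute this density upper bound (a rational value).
Turán density bound = (4/5) · 328^2/2 = 215168/5 ≈ 43033.6

Turán's theorem: ex(n, K_{r+1}) is achieved by the complete r-partite Turán graph T(n, r) with parts as balanced as possible, and is at most (1 − 1/r) · n^2/2. For r = 5, n = 328: the density bound is (4/5) · 107584/2 = 215168/5 ≈ 43033.6. The integer-valued extremum is e(T(328, 5)) = 43033, which is strictly less than the density bound 215168/5 since 5 ∤ 328 (the parts of T(328, 5) cannot all be equal).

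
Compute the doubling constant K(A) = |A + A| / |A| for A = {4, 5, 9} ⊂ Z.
K = |A + A| / |A| = 6/3 = 2

Enumerate A + A = {a + b : a, b ∈ A}. With |A| = 3, there are |A|^2 = 9 ordered sum pairs; collecting distinct values, A + A = {8, 9, 10, 13, 14, 18}, so |A + A| = 6. Thus K = 6/3 = 2. For comparison, the minimum possible |A + A| over all 3-element sets is 2·3 − 1 = 5 (so min K = 5/3), attained only by arithmetic progressions.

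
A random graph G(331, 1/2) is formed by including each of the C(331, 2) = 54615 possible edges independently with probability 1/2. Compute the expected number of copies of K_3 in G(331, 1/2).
E[# K_3] = C(331, 3) · (1/2)^C(3, 2) = 5989445 / 2^3 = 748680.625

For each 3-subset S of vertices (there are C(331, 3) = 5989445 such S), let X_S = 1 if S induces a K_3 (all C(3, 2) = 3 edges present). Then P(X_S = 1) = (1/2)^3 = 1/8. By linearity of expectation, E[# K_3] = C(331, 3) · (1/2)^3 = 5989445 / 8 = 748680.625.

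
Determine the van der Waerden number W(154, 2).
W(154, 2) = 154 + 1 = 155

A 2-term AP is any pair of integers, so a monochromatic 2-AP exists iff some colour is used at least twice. With 154 colours, the colouring i ↦ i on {1, ..., 154} uses each colour once, avoiding any monochromatic pair, so W(154, 2) > 154. For {1, ..., 155}, pigeonhole forces two integers of the same colour, which form a monochromatic 2-AP. Hence W(154, 2) = 155.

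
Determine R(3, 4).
R(3, 4) = 9

Lower bound: an explicit 2-colouring of K_{8} (typically a Paley-type or other structured construction) avoids a red K_3 and a blue K_4, showing R(3, 4) > 8.
Upper bound: the Erdős–Szekeres recurrence R(r, t') ≤ R(r−1, t') + R(r, t'−1) (with the −1 refinement when both summands are even) yields R(3, 4) ≤ 9.
Hence R(3, 4) = 9.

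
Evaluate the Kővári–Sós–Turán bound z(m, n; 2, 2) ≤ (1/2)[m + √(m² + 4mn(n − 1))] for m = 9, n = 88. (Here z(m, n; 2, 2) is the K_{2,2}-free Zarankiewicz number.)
z(9, 88; 2, 2) ≤ (1/2)[9 + √(9² + 4·9·88·87)] = (1/2)[9 + √275697] = 267.0343

Kővári–Sós–Turán: let r_1, ..., r_9 be the row sums and z = Σ r_i the total number of 1s. Each pair of columns can share at most one row with both entries 1 (else a 2×2 all-ones block appears), so Σ_i C(r_i, 2) ≤ C(88, 2) = 3828. By convexity Σ_i C(r_i, 2) ≥ 9·C(z/9, 2) = z(z − 9)/(2·9), giving z² − 9z − 9·88·87 ≤ 0 and hence z ≤ (1/2)[9 + √(81 + 4·68904)] = (1/2)[9 + √275697] ≈ (1/2)(9 + 525.0686) = 267.0343.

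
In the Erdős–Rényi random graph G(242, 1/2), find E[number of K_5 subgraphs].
E[# K_5] = C(242, 5) · (1/2)^C(5, 2) = 6634944008 / 2^10 = 829368001/128 = 6479437.5078125

For each 5-subset S of vertices (there are C(242, 5) = 6634944008 such S), let X_S = 1 if S induces a K_5 (all C(5, 2) = 10 edges present). Then P(X_S = 1) = (1/2)^10 = 1/1024. By linearity of expectation, E[# K_5] = C(242, 5) · (1/2)^10 = 6634944008 / 1024 = 829368001/128 = 6479437.5078125.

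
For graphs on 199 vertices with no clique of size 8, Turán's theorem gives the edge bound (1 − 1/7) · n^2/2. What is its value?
Turán density bound = (6/7) · 199^2/2 = 118803/7 ≈ 16971.8571

Turán's theorem: ex(n, K_{r+1}) is achieved by the complete r-partite Turán graph T(n, r) with parts as balanced as possible, and is at most (1 − 1/r) · n^2/2. For r = 7, n = 199: the density bound is (6/7) · 39601/2 = 118803/7 ≈ 16971.8571. The integer-valued extremum is e(T(199, 7)) = 16971, which is strictly less than the density bound 118803/7 since 7 ∤ 199 (the parts of T(199, 7) cannot all be equal).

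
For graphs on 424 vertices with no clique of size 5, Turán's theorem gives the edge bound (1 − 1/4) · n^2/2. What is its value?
Turán density bound = (3/4) · 424^2/2 = 67416

Turán's theorem: ex(n, K_{r+1}) is achieved by the complete r-partite Turán graph T(n, r) with parts as balanced as possible, and is at most (1 − 1/r) · n^2/2. For r = 4, n = 424: the density bound is (3/4) · 179776/2 = 67416. Since 4 ∣ 424, the Turán graph T(424, 4) has parts of equal size 106, and its edge count e(T(424, 4)) = 67416 attains the density bound exactly.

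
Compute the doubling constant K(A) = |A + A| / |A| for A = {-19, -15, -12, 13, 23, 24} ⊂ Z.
K = |A + A| / |A| = 21/6 = 7/2

Enumerate A + A = {a + b : a, b ∈ A}. With |A| = 6, there are |A|^2 = 36 ordered sum pairs; collecting distinct values, A + A = {-38, -34, -31, -30, -27, -24, -6, -2, 1, 4, 5, 8, 9, 11, 12, 26, 36, 37, 46, 47, 48}, so |A + A| = 21. Thus K = 21/6 = 7/2. For comparison, the minimum possible |A + A| over all 6-element sets is 2·6 − 1 = 11 (so min K = 11/6), attained only by arithmetic progressions.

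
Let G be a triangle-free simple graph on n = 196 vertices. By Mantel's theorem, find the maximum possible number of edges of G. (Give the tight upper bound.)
ex(196, K_3) = ⌊196^2/4⌋ = 9604

Mantel (1907): a triangle-free graph on n vertices has at most ⌊n^2/4⌋ edges, with equality for the complete bipartite graph K_{⌊n/2⌋, ⌈n/2⌉}. For n = 196: ⌊196^2/4⌋ = ⌊38416/4⌋ = 9604. The extremal graph is K_{98, 98}, which has 98·98 = 9604 edges.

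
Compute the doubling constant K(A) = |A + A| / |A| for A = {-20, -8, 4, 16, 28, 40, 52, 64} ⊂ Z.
K = |A + A| / |A| = 15/8

Enumerate A + A = {a + b : a, b ∈ A}. With |A| = 8, there are |A|^2 = 64 ordered sum pairs; collecting distinct values, A + A = {-40, -28, -16, -4, 8, 20, 32, 44, 56, 68, 80, 92, 104, 116, 128}, so |A + A| = 15. Thus K = 15/8. Here |A + A| = 2|A| − 1 = 15, the minimum possible — so K = 15/8 is minimal, which holds iff A is an arithmetic progression.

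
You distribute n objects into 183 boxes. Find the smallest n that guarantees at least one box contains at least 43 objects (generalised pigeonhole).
n = (43 − 1)·183 + 1 = 7687

By the generalised pigeonhole principle, to guarantee some box contains ≥ r objects we need more than (r − 1) · k objects total. Threshold: n = (r − 1) · k + 1. With r = 43 and k = 183: n = 42 · 183 + 1 = 7686 + 1 = 7687. For n = 7686 = 42 · 183, we can put exactly 42 objects in every box, avoiding 43 in any single one — so 7687 is tight.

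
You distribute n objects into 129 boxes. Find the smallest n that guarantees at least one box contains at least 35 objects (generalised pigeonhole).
n = (35 − 1)·129 + 1 = 4387

By the generalised pigeonhole principle, to guarantee some box contains ≥ r objects we need more than (r − 1) · k objects total. Threshold: n = (r − 1) · k + 1. With r = 35 and k = 129: n = 34 · 129 + 1 = 4386 + 1 = 4387. For n = 4386 = 34 · 129, we can put exactly 34 objects in every box, avoiding 35 in any single one — so 4387 is tight.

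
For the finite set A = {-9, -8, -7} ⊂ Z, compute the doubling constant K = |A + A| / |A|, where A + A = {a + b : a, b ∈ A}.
K = |A + A| / |A| = 5/3

Enumerate A + A = {a + b : a, b ∈ A}. With |A| = 3, there are |A|^2 = 9 ordered sum pairs; collecting distinct values, A + A = {-18, -17, -16, -15, -14}, so |A + A| = 5. Thus K = 5/3. Here |A + A| = 2|A| − 1 = 5, the minimum possible — so K = 5/3 is minimal, which holds iff A is an arithmetic progression.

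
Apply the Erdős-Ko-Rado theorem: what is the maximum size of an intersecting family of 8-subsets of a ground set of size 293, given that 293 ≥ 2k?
max |F| = C(292, 7) = 33402699172128

Erdős-Ko-Rado (1961): when n ≥ 2k, max |F| = C(n−1, k−1). The bound is attained by the star {A : i ∈ A} for any fixed i ∈ [n]. Here C(293−1, 8−1) = C(292, 7) = 33402699172128.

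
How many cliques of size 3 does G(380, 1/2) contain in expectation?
E[# K_3] = C(380, 3) · (1/2)^C(3, 2) = 9073260 / 2^3 = 2268315/2 = 1134157.5

For each 3-subset S of vertices (there are C(380, 3) = 9073260 such S), let X_S = 1 if S induces a K_3 (all C(3, 2) = 3 edges present). Then P(X_S = 1) = (1/2)^3 = 1/8. By linearity of expectation, E[# K_3] = C(380, 3) · (1/2)^3 = 9073260 / 8 = 2268315/2 = 1134157.5.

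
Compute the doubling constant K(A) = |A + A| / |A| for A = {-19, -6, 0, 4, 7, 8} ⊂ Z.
K = |A + A| / |A| = 19/6

Enumerate A + A = {a + b : a, b ∈ A}. With |A| = 6, there are |A|^2 = 36 ordered sum pairs; collecting distinct values, A + A = {-38, -25, -19, -15, -12, -11, -6, -2, 0, 1, 2, 4, 7, 8, 11, 12, 14, 15, 16}, so |A + A| = 19. Thus K = 19/6. For comparison, the minimum possible |A + A| over all 6-element sets is 2·6 − 1 = 11 (so min K = 11/6), attained only by arithmetic progressions.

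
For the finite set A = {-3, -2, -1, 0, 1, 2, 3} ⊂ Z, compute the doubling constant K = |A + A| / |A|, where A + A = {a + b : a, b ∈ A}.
K = |A + A| / |A| = 13/7

Enumerate A + A = {a + b : a, b ∈ A}. With |A| = 7, there are |A|^2 = 49 ordered sum pairs; collecting distinct values, A + A = {-6, -5, -4, -3, -2, -1, 0, 1, 2, 3, 4, 5, 6}, so |A + A| = 13. Thus K = 13/7. Here |A + A| = 2|A| − 1 = 13, the minimum possible — so K = 13/7 is minimal, which holds iff A is an arithmetic progression.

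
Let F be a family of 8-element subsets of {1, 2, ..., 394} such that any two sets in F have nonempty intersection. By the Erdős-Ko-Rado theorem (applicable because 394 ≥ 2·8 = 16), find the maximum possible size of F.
max |F| = C(393, 7) = 272258681709924

The Erdős-Ko-Rado theorem states: for n ≥ 2k, an intersecting family of k-subsets of an n-element set has size at most C(n − 1, k − 1), with equality for 'star' families {A ⊆ [n] : |A| = k, i ∈ A} (fix an element i). For n = 394, k = 8: C(393, 7) = 272258681709924.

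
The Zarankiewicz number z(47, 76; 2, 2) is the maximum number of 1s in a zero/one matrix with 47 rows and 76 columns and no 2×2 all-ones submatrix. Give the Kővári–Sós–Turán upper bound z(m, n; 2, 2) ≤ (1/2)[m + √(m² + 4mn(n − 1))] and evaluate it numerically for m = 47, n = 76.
z(47, 76; 2, 2) ≤ (1/2)[47 + √(47² + 4·47·76·75)] = (1/2)[47 + √1073809] = 541.6238

Kővári–Sós–Turán: let r_1, ..., r_47 be the row sums and z = Σ r_i the total number of 1s. Each pair of columns can share at most one row with both entries 1 (else a 2×2 all-ones block appears), so Σ_i C(r_i, 2) ≤ C(76, 2) = 2850. By convexity Σ_i C(r_i, 2) ≥ 47·C(z/47, 2) = z(z − 47)/(2·47), giving z² − 47z − 47·76·75 ≤ 0 and hence z ≤ (1/2)[47 + √(2209 + 4·267900)] = (1/2)[47 + √1073809] ≈ (1/2)(47 + 1036.2476) = 541.6238.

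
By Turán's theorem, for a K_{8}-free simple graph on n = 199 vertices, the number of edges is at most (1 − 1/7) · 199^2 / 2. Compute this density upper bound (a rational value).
Turán density bound = (6/7) · 199^2/2 = 118803/7 ≈ 16971.8571

Turán's theorem: ex(n, K_{r+1}) is achieved by the complete r-partite Turán graph T(n, r) with parts as balanced as possible, and is at most (1 − 1/r) · n^2/2. For r = 7, n = 199: the density bound is (6/7) · 39601/2 = 118803/7 ≈ 16971.8571. The integer-valued extremum is e(T(199, 7)) = 16971, which is strictly less than the density bound 118803/7 since 7 ∤ 199 (the parts of T(199, 7) cannot all be equal).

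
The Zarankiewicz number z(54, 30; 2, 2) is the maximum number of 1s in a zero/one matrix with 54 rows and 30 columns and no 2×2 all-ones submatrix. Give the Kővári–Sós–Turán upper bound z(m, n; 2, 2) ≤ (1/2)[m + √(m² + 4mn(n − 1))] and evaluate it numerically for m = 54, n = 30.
z(54, 30; 2, 2) ≤ (1/2)[54 + √(54² + 4·54·30·29)] = (1/2)[54 + √190836] = 245.4239

Kővári–Sós–Turán: let r_1, ..., r_54 be the row sums and z = Σ r_i the total number of 1s. Each pair of columns can share at most one row with both entries 1 (else a 2×2 all-ones block appears), so Σ_i C(r_i, 2) ≤ C(30, 2) = 435. By convexity Σ_i C(r_i, 2) ≥ 54·C(z/54, 2) = z(z − 54)/(2·54), giving z² − 54z − 54·30·29 ≤ 0 and hence z ≤ (1/2)[54 + √(2916 + 4·46980)] = (1/2)[54 + √190836] ≈ (1/2)(54 + 436.8478) = 245.4239.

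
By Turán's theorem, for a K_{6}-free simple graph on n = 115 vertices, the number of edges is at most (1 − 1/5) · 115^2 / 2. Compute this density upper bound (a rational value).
Turán density bound = (4/5) · 115^2/2 = 5290

Turán's theorem: ex(n, K_{r+1}) is achieved by the complete r-partite Turán graph T(n, r) with parts as balanced as possible, and is at most (1 − 1/r) · n^2/2. For r = 5, n = 115: the density bound is (4/5) · 13225/2 = 5290. Since 5 ∣ 115, the Turán graph T(115, 5) has parts of equal size 23, and its edge count e(T(115, 5)) = 5290 attains the density bound exactly.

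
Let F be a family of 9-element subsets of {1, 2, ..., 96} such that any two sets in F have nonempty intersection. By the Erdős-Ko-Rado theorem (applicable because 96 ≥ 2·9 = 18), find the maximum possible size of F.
max |F| = C(95, 8) = 121550931645

The Erdős-Ko-Rado theorem states: for n ≥ 2k, an intersecting family of k-subsets of an n-element set has size at most C(n − 1, k − 1), with equality for 'star' families {A ⊆ [n] : |A| = k, i ∈ A} (fix an element i). For n = 96, k = 9: C(95, 8) = 121550931645.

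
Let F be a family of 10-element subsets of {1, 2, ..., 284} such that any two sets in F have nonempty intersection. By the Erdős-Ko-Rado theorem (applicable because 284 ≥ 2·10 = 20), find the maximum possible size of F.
max |F| = C(283, 9) = 28216777029721225

Erdős-Ko-Rado (1961): when n ≥ 2k, max |F| = C(n−1, k−1). The bound is attained by the star {A : i ∈ A} for any fixed i ∈ [n]. Here C(284−1, 10−1) = C(283, 9) = 28216777029721225.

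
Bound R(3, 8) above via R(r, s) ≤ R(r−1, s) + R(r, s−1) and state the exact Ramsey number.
R(3, 8) ≤ R(2, 8) + R(3, 7) = 8 + 23 = 31; exact value R(3, 8) = 28.

The Erdős–Szekeres recurrence R(r, s) ≤ R(r−1, s) + R(r, s−1) applied to (r, s) = (3, 8) gives
  R(3, 8) ≤ R(2, 8) + R(3, 7) = 8 + 23 = 31.
(Recall R(2, k) = k and R is symmetric.) The recurrence is not tight here (it gives 31, but the exact value is R(3, 8) = 28); the tight upper bound requires a sharper argument than the simple recurrence, combined with a lower-bound construction on K_{27}.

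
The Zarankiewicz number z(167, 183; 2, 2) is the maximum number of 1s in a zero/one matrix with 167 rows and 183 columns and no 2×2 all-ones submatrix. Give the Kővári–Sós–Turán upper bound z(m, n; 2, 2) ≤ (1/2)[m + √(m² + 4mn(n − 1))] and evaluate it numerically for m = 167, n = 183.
z(167, 183; 2, 2) ≤ (1/2)[167 + √(167² + 4·167·183·182)] = (1/2)[167 + √22276297] = 2443.3886

Kővári–Sós–Turán: let r_1, ..., r_167 be the row sums and z = Σ r_i the total number of 1s. Each pair of columns can share at most one row with both entries 1 (else a 2×2 all-ones block appears), so Σ_i C(r_i, 2) ≤ C(183, 2) = 16653. By convexity Σ_i C(r_i, 2) ≥ 167·C(z/167, 2) = z(z − 167)/(2·167), giving z² − 167z − 167·183·182 ≤ 0 and hence z ≤ (1/2)[167 + √(27889 + 4·5562102)] = (1/2)[167 + √22276297] ≈ (1/2)(167 + 4719.7772) = 2443.3886.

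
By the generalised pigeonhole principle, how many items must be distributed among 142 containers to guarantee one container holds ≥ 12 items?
n = (12 − 1)·142 + 1 = 1563

By the generalised pigeonhole principle, to guarantee some box contains ≥ r objects we need more than (r − 1) · k objects total. Threshold: n = (r − 1) · k + 1. With r = 12 and k = 142: n = 11 · 142 + 1 = 1562 + 1 = 1563. For n = 1562 = 11 · 142, we can put exactly 11 objects in every box, avoiding 12 in any single one — so 1563 is tight.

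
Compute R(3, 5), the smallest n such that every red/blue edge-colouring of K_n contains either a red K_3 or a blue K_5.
R(3, 5) = 14

Lower bound: an explicit 2-colouring of K_{13} (typically a Paley-type or other structured construction) avoids a red K_3 and a blue K_5, showing R(3, 5) > 13.
Upper bound: the Erdős–Szekeres recurrence R(r, t') ≤ R(r−1, t') + R(r, t'−1) yields R(3, 5) ≤ 14.
Hence R(3, 5) = 14.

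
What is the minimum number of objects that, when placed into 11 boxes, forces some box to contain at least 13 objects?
n = (13 − 1)·11 + 1 = 133

By the generalised pigeonhole principle, to guarantee some box contains ≥ r objects we need more than (r − 1) · k objects total. Threshold: n = (r − 1) · k + 1. With r = 13 and k = 11: n = 12 · 11 + 1 = 132 + 1 = 133. For n = 132 = 12 · 11, we can put exactly 12 objects in every box, avoiding 13 in any single one — so 133 is tight.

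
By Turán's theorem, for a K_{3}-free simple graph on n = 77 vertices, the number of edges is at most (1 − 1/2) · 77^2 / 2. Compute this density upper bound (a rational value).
Turán density bound = (1/2) · 77^2/2 = 5929/4 ≈ 1482.25

Turán's theorem: ex(n, K_{r+1}) is achieved by the complete r-partite Turán graph T(n, r) with parts as balanced as possible, and is at most (1 − 1/r) · n^2/2. For r = 2, n = 77: the density bound is (1/2) · 5929/2 = 5929/4 ≈ 1482.25. The integer-valued extremum is e(T(77, 2)) = 1482, which is strictly less than the density bound 5929/4 since 2 ∤ 77 (the parts of T(77, 2) cannot all be equal).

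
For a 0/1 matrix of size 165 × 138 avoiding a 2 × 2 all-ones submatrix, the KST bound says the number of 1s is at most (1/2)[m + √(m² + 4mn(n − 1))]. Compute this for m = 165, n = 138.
z(165, 138; 2, 2) ≤ (1/2)[165 + √(165² + 4·165·138·137)] = (1/2)[165 + √12505185] = 1850.6335

Kővári–Sós–Turán: let r_1, ..., r_165 be the row sums and z = Σ r_i the total number of 1s. Each pair of columns can share at most one row with both entries 1 (else a 2×2 all-ones block appears), so Σ_i C(r_i, 2) ≤ C(138, 2) = 9453. By convexity Σ_i C(r_i, 2) ≥ 165·C(z/165, 2) = z(z − 165)/(2·165), giving z² − 165z − 165·138·137 ≤ 0 and hence z ≤ (1/2)[165 + √(27225 + 4·3119490)] = (1/2)[165 + √12505185] ≈ (1/2)(165 + 3536.2671) = 1850.6335.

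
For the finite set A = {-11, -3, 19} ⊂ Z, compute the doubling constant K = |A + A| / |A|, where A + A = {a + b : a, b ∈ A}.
K = |A + A| / |A| = 6/3 = 2

Enumerate A + A = {a + b : a, b ∈ A}. With |A| = 3, there are |A|^2 = 9 ordered sum pairs; collecting distinct values, A + A = {-22, -14, -6, 8, 16, 38}, so |A + A| = 6. Thus K = 6/3 = 2. For comparison, the minimum possible |A + A| over all 3-element sets is 2·3 − 1 = 5 (so min K = 5/3), attained only by arithmetic progressions.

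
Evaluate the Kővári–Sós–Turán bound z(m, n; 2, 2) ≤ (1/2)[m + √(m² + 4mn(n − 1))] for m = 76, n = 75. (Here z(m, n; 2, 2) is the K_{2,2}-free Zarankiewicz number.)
z(76, 75; 2, 2) ≤ (1/2)[76 + √(76² + 4·76·75·74)] = (1/2)[76 + √1692976] = 688.5721

Kővári–Sós–Turán: let r_1, ..., r_76 be the row sums and z = Σ r_i the total number of 1s. Each pair of columns can share at most one row with both entries 1 (else a 2×2 all-ones block appears), so Σ_i C(r_i, 2) ≤ C(75, 2) = 2775. By convexity Σ_i C(r_i, 2) ≥ 76·C(z/76, 2) = z(z − 76)/(2·76), giving z² − 76z − 76·75·74 ≤ 0 and hence z ≤ (1/2)[76 + √(5776 + 4·421800)] = (1/2)[76 + √1692976] ≈ (1/2)(76 + 1301.1441) = 688.5721.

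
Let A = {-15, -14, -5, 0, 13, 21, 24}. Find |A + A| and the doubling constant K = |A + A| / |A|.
K = |A + A| / |A| = 28/7 = 4

Enumerate A + A = {a + b : a, b ∈ A}. With |A| = 7, there are |A|^2 = 49 ordered sum pairs; collecting distinct values, A + A = {-30, -29, -28, -20, -19, -15, -14, -10, -5, -2, -1, 0, 6, 7, 8, 9, 10, 13, 16, 19, 21, 24, 26, 34, 37, 42, 45, 48}, so |A + A| = 28. Thus K = 28/7 = 4. For comparison, the minimum possible |A + A| over all 7-element sets is 2·7 − 1 = 13 (so min K = 13/7), attained only by arithmetic progressions.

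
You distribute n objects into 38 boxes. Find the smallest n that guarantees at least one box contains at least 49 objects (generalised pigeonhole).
n = (49 − 1)·38 + 1 = 1825

By the generalised pigeonhole principle, to guarantee some box contains ≥ r objects we need more than (r − 1) · k objects total. Threshold: n = (r − 1) · k + 1. With r = 49 and k = 38: n = 48 · 38 + 1 = 1824 + 1 = 1825. For n = 1824 = 48 · 38, we can put exactly 48 objects in every box, avoiding 49 in any single one — so 1825 is tight.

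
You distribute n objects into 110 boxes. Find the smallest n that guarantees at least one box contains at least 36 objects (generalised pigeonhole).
n = (36 − 1)·110 + 1 = 3851

By the generalised pigeonhole principle, to guarantee some box contains ≥ r objects we need more than (r − 1) · k objects total. Threshold: n = (r − 1) · k + 1. With r = 36 and k = 110: n = 35 · 110 + 1 = 3850 + 1 = 3851. For n = 3850 = 35 · 110, we can put exactly 35 objects in every box, avoiding 36 in any single one — so 3851 is tight.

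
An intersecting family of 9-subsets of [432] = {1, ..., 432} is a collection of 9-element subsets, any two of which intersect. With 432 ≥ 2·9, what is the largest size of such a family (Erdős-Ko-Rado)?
max |F| = C(431, 8) = 27664226025725575

Erdős-Ko-Rado (1961): when n ≥ 2k, max |F| = C(n−1, k−1). The bound is attained by the star {A : i ∈ A} for any fixed i ∈ [n]. Here C(432−1, 9−1) = C(431, 8) = 27664226025725575.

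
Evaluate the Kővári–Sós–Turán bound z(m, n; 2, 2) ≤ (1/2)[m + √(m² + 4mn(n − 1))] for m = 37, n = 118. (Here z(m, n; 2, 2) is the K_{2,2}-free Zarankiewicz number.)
z(37, 118; 2, 2) ≤ (1/2)[37 + √(37² + 4·37·118·117)] = (1/2)[37 + √2044657] = 733.4575

Kővári–Sós–Turán: let r_1, ..., r_37 be the row sums and z = Σ r_i the total number of 1s. Each pair of columns can share at most one row with both entries 1 (else a 2×2 all-ones block appears), so Σ_i C(r_i, 2) ≤ C(118, 2) = 6903. By convexity Σ_i C(r_i, 2) ≥ 37·C(z/37, 2) = z(z − 37)/(2·37), giving z² − 37z − 37·118·117 ≤ 0 and hence z ≤ (1/2)[37 + √(1369 + 4·510822)] = (1/2)[37 + √2044657] ≈ (1/2)(37 + 1429.915) = 733.4575.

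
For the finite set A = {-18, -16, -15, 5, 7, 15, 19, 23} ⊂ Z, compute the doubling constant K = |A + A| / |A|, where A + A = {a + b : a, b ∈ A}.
K = |A + A| / |A| = 33/8

Enumerate A + A = {a + b : a, b ∈ A}. With |A| = 8, there are |A|^2 = 64 ordered sum pairs; collecting distinct values, A + A = {-36, -34, -33, -32, -31, -30, -13, -11, -10, -9, -8, -3, -1, 0, 1, 3, 4, 5, 7, 8, 10, 12, 14, 20, 22, 24, 26, 28, 30, 34, 38, 42, 46}, so |A + A| = 33. Thus K = 33/8. For comparison, the minimum possible |A + A| over all 8-element sets is 2·8 − 1 = 15 (so min K = 15/8), attained only by arithmetic progressions.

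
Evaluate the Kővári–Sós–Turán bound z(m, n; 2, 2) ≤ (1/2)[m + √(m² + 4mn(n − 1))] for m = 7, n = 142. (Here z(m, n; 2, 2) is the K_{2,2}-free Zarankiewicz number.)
z(7, 142; 2, 2) ≤ (1/2)[7 + √(7² + 4·7·142·141)] = (1/2)[7 + √560665] = 377.8878

Kővári–Sós–Turán: let r_1, ..., r_7 be the row sums and z = Σ r_i the total number of 1s. Each pair of columns can share at most one row with both entries 1 (else a 2×2 all-ones block appears), so Σ_i C(r_i, 2) ≤ C(142, 2) = 10011. By convexity Σ_i C(r_i, 2) ≥ 7·C(z/7, 2) = z(z − 7)/(2·7), giving z² − 7z − 7·142·141 ≤ 0 and hence z ≤ (1/2)[7 + √(49 + 4·140154)] = (1/2)[7 + √560665] ≈ (1/2)(7 + 748.7757) = 377.8878.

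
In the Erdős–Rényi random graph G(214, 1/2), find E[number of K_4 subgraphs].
E[# K_4] = C(214, 4) · (1/2)^C(4, 2) = 84957251 / 2^6 = 1327457.046875

For each 4-subset S of vertices (there are C(214, 4) = 84957251 such S), let X_S = 1 if S induces a K_4 (all C(4, 2) = 6 edges present). Then P(X_S = 1) = (1/2)^6 = 1/64. By linearity of expectation, E[# K_4] = C(214, 4) · (1/2)^6 = 84957251 / 64 = 1327457.046875.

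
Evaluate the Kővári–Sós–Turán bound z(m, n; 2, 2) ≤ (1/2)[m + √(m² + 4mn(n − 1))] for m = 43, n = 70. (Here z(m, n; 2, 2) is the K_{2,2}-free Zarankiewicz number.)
z(43, 70; 2, 2) ≤ (1/2)[43 + √(43² + 4·43·70·69)] = (1/2)[43 + √832609] = 477.7371

Kővári–Sós–Turán: let r_1, ..., r_43 be the row sums and z = Σ r_i the total number of 1s. Each pair of columns can share at most one row with both entries 1 (else a 2×2 all-ones block appears), so Σ_i C(r_i, 2) ≤ C(70, 2) = 2415. By convexity Σ_i C(r_i, 2) ≥ 43·C(z/43, 2) = z(z − 43)/(2·43), giving z² − 43z − 43·70·69 ≤ 0 and hence z ≤ (1/2)[43 + √(1849 + 4·207690)] = (1/2)[43 + √832609] ≈ (1/2)(43 + 912.4741) = 477.7371.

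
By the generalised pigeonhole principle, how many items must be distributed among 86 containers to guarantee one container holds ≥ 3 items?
n = (3 − 1)·86 + 1 = 173

By the generalised pigeonhole principle, to guarantee some box contains ≥ r objects we need more than (r − 1) · k objects total. Threshold: n = (r − 1) · k + 1. With r = 3 and k = 86: n = 2 · 86 + 1 = 172 + 1 = 173. For n = 172 = 2 · 86, we can put exactly 2 objects in every box, avoiding 3 in any single one — so 173 is tight.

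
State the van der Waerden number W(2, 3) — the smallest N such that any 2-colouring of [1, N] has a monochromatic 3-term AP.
W(2, 3) = 9

Lower bound: the 2-colouring RRBBRRBB of {1, ..., 8} (R at positions {1, 2, 5, 6}, B at {3, 4, 7, 8}) contains no monochromatic 3-term AP, so W(2, 3) > 8. Upper bound: a case analysis on any 2-colouring of {1, ..., 9} forces such an AP. Hence W(2, 3) = 9.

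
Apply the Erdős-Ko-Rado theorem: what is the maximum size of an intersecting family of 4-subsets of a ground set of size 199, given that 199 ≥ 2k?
max |F| = C(198, 3) = 1274196

The Erdős-Ko-Rado theorem states: for n ≥ 2k, an intersecting family of k-subsets of an n-element set has size at most C(n − 1, k − 1), with equality for 'star' families {A ⊆ [n] : |A| = k, i ∈ A} (fix an element i). For n = 199, k = 4: C(198, 3) = 1274196.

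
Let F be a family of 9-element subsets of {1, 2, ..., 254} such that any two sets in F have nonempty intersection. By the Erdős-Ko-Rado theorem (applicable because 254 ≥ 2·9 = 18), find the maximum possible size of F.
max |F| = C(253, 8) = 372303703982925

The Erdős-Ko-Rado theorem states: for n ≥ 2k, an intersecting family of k-subsets of an n-element set has size at most C(n − 1, k − 1), with equality for 'star' families {A ⊆ [n] : |A| = k, i ∈ A} (fix an element i). For n = 254, k = 9: C(253, 8) = 372303703982925.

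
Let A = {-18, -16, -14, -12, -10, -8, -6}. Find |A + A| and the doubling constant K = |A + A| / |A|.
K = |A + A| / |A| = 13/7

Enumerate A + A = {a + b : a, b ∈ A}. With |A| = 7, there are |A|^2 = 49 ordered sum pairs; collecting distinct values, A + A = {-36, -34, -32, -30, -28, -26, -24, -22, -20, -18, -16, -14, -12}, so |A + A| = 13. Thus K = 13/7. Here |A + A| = 2|A| − 1 = 13, the minimum possible — so K = 13/7 is minimal, which holds iff A is an arithmetic progression.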